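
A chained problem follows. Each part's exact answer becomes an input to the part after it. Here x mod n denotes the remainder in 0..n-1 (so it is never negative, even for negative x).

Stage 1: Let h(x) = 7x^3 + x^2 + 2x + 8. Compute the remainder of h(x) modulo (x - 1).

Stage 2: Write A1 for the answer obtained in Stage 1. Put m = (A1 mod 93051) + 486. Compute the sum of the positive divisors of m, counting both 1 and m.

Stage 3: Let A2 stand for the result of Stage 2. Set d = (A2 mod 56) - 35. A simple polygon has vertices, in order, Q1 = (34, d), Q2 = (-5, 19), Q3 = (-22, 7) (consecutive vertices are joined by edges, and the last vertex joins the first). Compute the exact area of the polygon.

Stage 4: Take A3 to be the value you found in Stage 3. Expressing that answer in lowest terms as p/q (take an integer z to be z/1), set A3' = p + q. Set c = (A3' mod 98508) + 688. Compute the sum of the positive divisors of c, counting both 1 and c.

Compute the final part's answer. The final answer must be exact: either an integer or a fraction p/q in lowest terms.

1464

Stage 1: remainder = value at the root: 7*(1)^3 + 1*(1)^2 + 2*(1)^1 + 8 = (7) + (1) + (2) + (8) = 18; answer 18
Stage 2: A1 = 18; m = 504; 504 = 2^3 * 3^2 * 7; sigma = (1 + 2 + 4 + 8) * (1 + 3 + 9) * (1 + 7) = 15 * 13 * 8 = 1560; answer 1560
Stage 3: A2 = 1560; d = 13; cross terms: (34*19 - -5*13)=711, (-5*7 - -22*19)=383, (-22*13 - 34*7)=-524; twice the area = |570| = 570; area = 285; answer 285
Stage 4: A3 = 285; threaded value p + q = 286; c = 974; 974 = 2 * 487; sigma = (1 + 2) * (1 + 487) = 3 * 488 = 1464; answer 1464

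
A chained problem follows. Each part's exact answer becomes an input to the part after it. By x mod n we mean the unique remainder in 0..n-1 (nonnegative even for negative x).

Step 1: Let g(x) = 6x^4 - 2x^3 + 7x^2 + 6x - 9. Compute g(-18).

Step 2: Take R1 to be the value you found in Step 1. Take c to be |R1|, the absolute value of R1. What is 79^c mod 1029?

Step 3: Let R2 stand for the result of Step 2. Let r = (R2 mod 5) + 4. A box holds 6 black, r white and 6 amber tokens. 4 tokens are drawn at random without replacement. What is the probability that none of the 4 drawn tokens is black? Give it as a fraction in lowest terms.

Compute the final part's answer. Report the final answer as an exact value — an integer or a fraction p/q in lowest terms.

Step 1: 6*(-18)^4 - 2*(-18)^3 + 7*(-18)^2 + 6*(-18)^1 - 9 = (629856) + (11664) + (2268) + (-108) + (-9) = 643671; answer 643671
Step 2: R1 = 643671; c = 643671; squarings mod 1029: 79^1=79, 79^2=67, 79^4=373, 79^8=214, 79^16=520, 79^32=802, 79^64=79, 79^128=67, 79^256=373, 79^512=214, 79^1024=520, 79^2048=802, 79^4096=79, 79^8192=67, 79^16384=373, 79^32768=214, 79^65536=520, 79^131072=802, 79^262144=79, 79^524288=67; 79^643671 = 79^1 * 79^2 * 79^4 * 79^16 * 79^64 * 79^512 * 79^4096 * 79^16384 * 79^32768 * 79^65536 * 79^524288 = 1 (mod 1029); answer 1
Step 3: R2 = 1; r = 5; total draws C(17,4) = 2380; favorable C(11,4) = 330; P = 33/238; answer 33/238

33/238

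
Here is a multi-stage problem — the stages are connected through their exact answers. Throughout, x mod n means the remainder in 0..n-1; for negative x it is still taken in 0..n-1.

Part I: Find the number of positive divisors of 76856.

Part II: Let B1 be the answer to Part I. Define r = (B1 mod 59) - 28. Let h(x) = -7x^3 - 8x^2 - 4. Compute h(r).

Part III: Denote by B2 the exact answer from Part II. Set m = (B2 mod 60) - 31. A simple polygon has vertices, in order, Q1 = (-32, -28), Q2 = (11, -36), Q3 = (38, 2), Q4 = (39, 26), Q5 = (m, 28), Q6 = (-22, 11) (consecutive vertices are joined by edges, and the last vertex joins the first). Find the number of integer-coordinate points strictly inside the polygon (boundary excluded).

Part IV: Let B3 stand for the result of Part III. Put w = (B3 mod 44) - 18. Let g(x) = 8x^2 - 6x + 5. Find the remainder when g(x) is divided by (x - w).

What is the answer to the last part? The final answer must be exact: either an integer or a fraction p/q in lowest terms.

Part I: 76856 = 2^3 * 13 * 739; number of divisors = (3+1) * (1+1) * (1+1) = 16; answer 16
Part II: B1 = 16; r = -12; -7*(-12)^3 - 8*(-12)^2 - 4 = (12096) + (-1152) + (-4) = 10940; answer 10940
Part III: B2 = 10940; m = -11; cross terms: (-32*-36 - 11*-28)=1460, (11*2 - 38*-36)=1390, (38*26 - 39*2)=910, (39*28 - -11*26)=1378, (-11*11 - -22*28)=495, (-22*-28 - -32*11)=968; twice the area = |6601| = 6601; area = 6601/2; boundary points = 1 + 1 + 1 + 2 + 1 + 1 = 7; strictly interior points = area - boundary/2 + 1 = 3298; answer 3298
Part IV: B3 = 3298; w = 24; remainder = value at the root: 8*(24)^2 - 6*(24)^1 + 5 = (4608) + (-144) + (5) = 4469; answer 4469

4469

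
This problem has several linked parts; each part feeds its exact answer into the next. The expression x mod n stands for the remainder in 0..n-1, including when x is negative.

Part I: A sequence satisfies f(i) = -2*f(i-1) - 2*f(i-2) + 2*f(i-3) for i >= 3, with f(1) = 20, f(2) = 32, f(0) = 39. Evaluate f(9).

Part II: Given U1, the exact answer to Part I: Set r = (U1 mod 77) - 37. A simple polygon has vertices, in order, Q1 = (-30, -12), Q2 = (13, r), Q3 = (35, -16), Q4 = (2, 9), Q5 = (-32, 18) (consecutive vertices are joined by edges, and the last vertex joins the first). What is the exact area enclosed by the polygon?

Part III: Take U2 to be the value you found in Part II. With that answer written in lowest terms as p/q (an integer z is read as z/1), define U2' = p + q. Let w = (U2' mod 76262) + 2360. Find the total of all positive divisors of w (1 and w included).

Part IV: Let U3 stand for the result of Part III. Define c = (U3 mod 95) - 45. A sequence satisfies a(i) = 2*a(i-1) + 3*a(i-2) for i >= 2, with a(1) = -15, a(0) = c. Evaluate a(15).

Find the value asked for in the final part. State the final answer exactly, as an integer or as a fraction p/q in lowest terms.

Part I: f(3) = -2*(32) - 2*(20) + 2*(39) = -26; iterating: f(3)=-26, f(4)=28, f(5)=60, f(6)=-228, f(7)=392, f(8)=-208, f(9)=-824; answer -824
Part II: U1 = -824; r = -14; cross terms: (-30*-14 - 13*-12)=576, (13*-16 - 35*-14)=282, (35*9 - 2*-16)=347, (2*18 - -32*9)=324, (-32*-12 - -30*18)=924; twice the area = |2453| = 2453; area = 2453/2; answer 2453/2
Part III: U2 = 2453/2; threaded value p + q = 2455; w = 4815; 4815 = 3^2 * 5 * 107; sigma = (1 + 3 + 9) * (1 + 5) * (1 + 107) = 13 * 6 * 108 = 8424; answer 8424
Part IV: U3 = 8424; c = 19; a(2) = 2*(-15) + 3*(19) = 27; iterating: a(2)=27, a(3)=9, a(4)=99, a(5)=225, a(6)=747, a(7)=2169, a(8)=6579, a(9)=19665, a(10)=59067, a(11)=177129, a(12)=531459, a(13)=1594305, a(14)=4782987, a(15)=14348889; answer 14348889

14348889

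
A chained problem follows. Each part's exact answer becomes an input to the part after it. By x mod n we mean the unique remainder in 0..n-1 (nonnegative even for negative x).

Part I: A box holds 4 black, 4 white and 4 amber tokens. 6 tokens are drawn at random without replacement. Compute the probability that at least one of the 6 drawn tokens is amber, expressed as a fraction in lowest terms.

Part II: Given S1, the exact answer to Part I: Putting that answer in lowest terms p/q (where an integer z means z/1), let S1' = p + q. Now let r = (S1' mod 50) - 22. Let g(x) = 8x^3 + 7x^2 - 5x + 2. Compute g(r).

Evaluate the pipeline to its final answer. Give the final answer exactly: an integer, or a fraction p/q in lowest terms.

-2364

Part I: total draws C(12,6) = 924; complement C(8,6) = 28; favorable 924 - 28 = 896; P = 32/33; answer 32/33
Part II: S1 = 32/33; threaded value p + q = 65; r = -7; 8*(-7)^3 + 7*(-7)^2 - 5*(-7)^1 + 2 = (-2744) + (343) + (35) + (2) = -2364; answer -2364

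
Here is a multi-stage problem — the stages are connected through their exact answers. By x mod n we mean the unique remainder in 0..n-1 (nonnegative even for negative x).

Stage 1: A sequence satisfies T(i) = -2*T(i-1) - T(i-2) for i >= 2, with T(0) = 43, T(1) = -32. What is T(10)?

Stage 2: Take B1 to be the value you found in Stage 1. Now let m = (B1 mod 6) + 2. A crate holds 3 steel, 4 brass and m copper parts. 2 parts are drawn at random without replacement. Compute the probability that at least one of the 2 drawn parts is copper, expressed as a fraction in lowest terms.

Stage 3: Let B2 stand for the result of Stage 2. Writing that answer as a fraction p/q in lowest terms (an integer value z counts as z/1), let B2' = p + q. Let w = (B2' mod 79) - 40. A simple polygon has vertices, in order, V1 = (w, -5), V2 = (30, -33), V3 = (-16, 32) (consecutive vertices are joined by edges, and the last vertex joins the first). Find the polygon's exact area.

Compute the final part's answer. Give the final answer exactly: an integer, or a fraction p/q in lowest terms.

1767/2

Stage 1: T(2) = -2*(-32) - 1*(43) = 21; iterating: T(2)=21, T(3)=-10, T(4)=-1, T(5)=12, T(6)=-23, T(7)=34, T(8)=-45, T(9)=56, T(10)=-67; answer -67
Stage 2: B1 = -67; m = 7; total draws C(14,2) = 91; complement C(7,2) = 21; favorable 91 - 21 = 70; P = 10/13; answer 10/13
Stage 3: B2 = 10/13; threaded value p + q = 23; w = -17; cross terms: (-17*-33 - 30*-5)=711, (30*32 - -16*-33)=432, (-16*-5 - -17*32)=624; twice the area = |1767| = 1767; area = 1767/2; answer 1767/2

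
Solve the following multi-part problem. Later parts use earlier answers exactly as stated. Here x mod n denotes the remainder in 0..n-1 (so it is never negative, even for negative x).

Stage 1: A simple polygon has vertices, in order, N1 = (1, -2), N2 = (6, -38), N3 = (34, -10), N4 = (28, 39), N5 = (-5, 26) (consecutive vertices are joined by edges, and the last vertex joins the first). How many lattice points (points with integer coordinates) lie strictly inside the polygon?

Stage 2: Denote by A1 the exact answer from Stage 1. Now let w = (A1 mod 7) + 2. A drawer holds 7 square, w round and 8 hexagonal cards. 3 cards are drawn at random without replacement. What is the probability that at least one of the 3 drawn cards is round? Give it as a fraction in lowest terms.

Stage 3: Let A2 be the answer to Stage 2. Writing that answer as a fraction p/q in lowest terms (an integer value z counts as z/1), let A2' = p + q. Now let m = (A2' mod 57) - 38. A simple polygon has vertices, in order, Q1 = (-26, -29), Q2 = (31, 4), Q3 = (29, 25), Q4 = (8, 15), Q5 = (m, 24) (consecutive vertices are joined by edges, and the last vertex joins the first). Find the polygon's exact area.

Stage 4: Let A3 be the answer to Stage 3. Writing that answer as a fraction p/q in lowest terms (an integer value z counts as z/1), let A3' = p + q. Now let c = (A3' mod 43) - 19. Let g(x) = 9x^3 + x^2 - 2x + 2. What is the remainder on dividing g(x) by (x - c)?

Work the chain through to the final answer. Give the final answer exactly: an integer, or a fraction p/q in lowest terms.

Stage 1: cross terms: (1*-38 - 6*-2)=-26, (6*-10 - 34*-38)=1232, (34*39 - 28*-10)=1606, (28*26 - -5*39)=923, (-5*-2 - 1*26)=-16; twice the area = |3719| = 3719; area = 3719/2; boundary points = 1 + 28 + 1 + 1 + 2 = 33; strictly interior points = area - boundary/2 + 1 = 1844; answer 1844
Stage 2: A1 = 1844; w = 5; total draws C(20,3) = 1140; complement C(15,3) = 455; favorable 1140 - 455 = 685; P = 137/228; answer 137/228
Stage 3: A2 = 137/228; threaded value p + q = 365; m = -15; cross terms: (-26*4 - 31*-29)=795, (31*25 - 29*4)=659, (29*15 - 8*25)=235, (8*24 - -15*15)=417, (-15*-29 - -26*24)=1059; twice the area = |3165| = 3165; area = 3165/2; answer 3165/2
Stage 4: A3 = 3165/2; threaded value p + q = 3167; c = 9; remainder = value at the root: 9*(9)^3 + 1*(9)^2 - 2*(9)^1 + 2 = (6561) + (81) + (-18) + (2) = 6626; answer 6626

6626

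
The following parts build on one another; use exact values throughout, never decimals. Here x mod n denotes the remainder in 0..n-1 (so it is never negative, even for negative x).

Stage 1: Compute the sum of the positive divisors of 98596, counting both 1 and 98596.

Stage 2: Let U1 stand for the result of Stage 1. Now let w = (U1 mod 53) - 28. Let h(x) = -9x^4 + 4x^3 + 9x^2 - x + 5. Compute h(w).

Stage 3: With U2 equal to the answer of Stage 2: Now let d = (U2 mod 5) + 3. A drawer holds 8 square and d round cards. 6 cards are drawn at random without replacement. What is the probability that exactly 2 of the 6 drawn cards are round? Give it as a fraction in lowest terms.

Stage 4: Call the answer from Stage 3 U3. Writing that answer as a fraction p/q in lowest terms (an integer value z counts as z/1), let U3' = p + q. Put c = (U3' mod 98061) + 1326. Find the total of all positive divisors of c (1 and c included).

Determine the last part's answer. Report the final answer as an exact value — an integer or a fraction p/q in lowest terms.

3492

Stage 1: 98596 = 2^2 * 157^2; sigma = (1 + 2 + 4) * (1 + 157 + 24649) = 7 * 24807 = 173649; answer 173649
Stage 2: U1 = 173649; w = -7; -9*(-7)^4 + 4*(-7)^3 + 9*(-7)^2 - 1*(-7)^1 + 5 = (-21609) + (-1372) + (441) + (7) + (5) = -22528; answer -22528
Stage 3: U2 = -22528; d = 5; total draws C(13,6) = 1716; favorable C(5,2)*C(8,4) = 700; P = 175/429; answer 175/429
Stage 4: U3 = 175/429; threaded value p + q = 604; c = 1930; 1930 = 2 * 5 * 193; sigma = (1 + 2) * (1 + 5) * (1 + 193) = 3 * 6 * 194 = 3492; answer 3492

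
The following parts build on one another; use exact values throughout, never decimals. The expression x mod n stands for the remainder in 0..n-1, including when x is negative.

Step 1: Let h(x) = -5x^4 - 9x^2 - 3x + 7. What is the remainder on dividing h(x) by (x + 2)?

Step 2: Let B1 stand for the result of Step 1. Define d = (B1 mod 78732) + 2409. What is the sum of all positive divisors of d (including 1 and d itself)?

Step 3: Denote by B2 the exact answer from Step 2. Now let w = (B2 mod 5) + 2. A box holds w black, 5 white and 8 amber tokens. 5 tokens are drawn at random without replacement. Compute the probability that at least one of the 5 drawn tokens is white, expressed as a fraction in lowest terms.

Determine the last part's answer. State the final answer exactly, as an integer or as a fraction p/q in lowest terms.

131/143

Step 1: remainder = value at the root: -5*(-2)^4 - 9*(-2)^2 - 3*(-2)^1 + 7 = (-80) + (-36) + (6) + (7) = -103; answer -103
Step 2: B1 = -103; d = 81038; 81038 = 2 * 40519; sigma = (1 + 2) * (1 + 40519) = 3 * 40520 = 121560; answer 121560
Step 3: B2 = 121560; w = 2; total draws C(15,5) = 3003; complement C(10,5) = 252; favorable 3003 - 252 = 2751; P = 131/143; answer 131/143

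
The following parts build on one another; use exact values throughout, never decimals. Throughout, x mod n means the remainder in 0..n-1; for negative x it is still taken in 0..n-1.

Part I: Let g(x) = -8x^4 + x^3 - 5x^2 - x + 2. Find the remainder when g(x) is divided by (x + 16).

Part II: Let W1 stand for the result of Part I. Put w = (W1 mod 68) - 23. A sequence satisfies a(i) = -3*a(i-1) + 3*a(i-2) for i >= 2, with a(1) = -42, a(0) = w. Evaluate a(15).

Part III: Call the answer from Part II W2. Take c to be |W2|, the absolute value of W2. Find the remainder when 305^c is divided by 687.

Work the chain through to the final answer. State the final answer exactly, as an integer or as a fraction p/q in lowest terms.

431

Part I: remainder = value at the root: -8*(-16)^4 + 1*(-16)^3 - 5*(-16)^2 - 1*(-16)^1 + 2 = (-524288) + (-4096) + (-1280) + (16) + (2) = -529646; answer -529646
Part II: W1 = -529646; w = -17; a(2) = -3*(-42) + 3*(-17) = 75; iterating: a(2)=75, a(3)=-351, a(4)=1278, a(5)=-4887, a(6)=18495, a(7)=-70146, a(8)=265923, a(9)=-1008207, a(10)=3822390, a(11)=-14491791, a(12)=54942543, a(13)=-208303002, a(14)=789736635, a(15)=-2994118911; answer -2994118911
Part III: W2 = -2994118911; c = 2994118911; squarings mod 687: 305^1=305, 305^2=280, 305^4=82, 305^8=541, 305^16=19, 305^32=361, 305^64=478, 305^128=400, 305^256=616, 305^512=232, 305^1024=238, 305^2048=310, 305^4096=607, 305^8192=217, 305^16384=373, 305^32768=355, 305^65536=304, 305^131072=358, 305^262144=382, 305^524288=280, 305^1048576=82, 305^2097152=541, 305^4194304=19, 305^8388608=361, 305^16777216=478, 305^33554432=400, 305^67108864=616, 305^134217728=232, 305^268435456=238, 305^536870912=310, 305^1073741824=607, 305^2147483648=217; 305^2994118911 = 305^1 * 305^2 * 305^4 * 305^8 * 305^16 * 305^32 * 305^64 * 305^128 * 305^8192 * 305^32768 * 305^131072 * 305^262144 * 305^1048576 * 305^2097152 * 305^4194304 * 305^33554432 * 305^268435456 * 305^536870912 * 305^2147483648 = 431 (mod 687); answer 431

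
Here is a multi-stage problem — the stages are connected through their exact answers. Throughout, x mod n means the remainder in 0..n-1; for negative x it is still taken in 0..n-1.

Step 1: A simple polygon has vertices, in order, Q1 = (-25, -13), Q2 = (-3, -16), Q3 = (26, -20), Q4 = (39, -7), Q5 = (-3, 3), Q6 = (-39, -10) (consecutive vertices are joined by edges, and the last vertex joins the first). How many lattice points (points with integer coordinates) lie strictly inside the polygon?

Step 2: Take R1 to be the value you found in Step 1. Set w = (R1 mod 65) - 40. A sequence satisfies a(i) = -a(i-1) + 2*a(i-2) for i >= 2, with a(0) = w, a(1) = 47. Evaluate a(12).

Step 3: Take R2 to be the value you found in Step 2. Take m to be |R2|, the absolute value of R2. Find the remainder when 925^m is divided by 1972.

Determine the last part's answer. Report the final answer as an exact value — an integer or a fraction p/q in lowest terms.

453

Step 1: cross terms: (-25*-16 - -3*-13)=361, (-3*-20 - 26*-16)=476, (26*-7 - 39*-20)=598, (39*3 - -3*-7)=96, (-3*-10 - -39*3)=147, (-39*-13 - -25*-10)=257; twice the area = |1935| = 1935; area = 1935/2; boundary points = 1 + 1 + 13 + 2 + 1 + 1 = 19; strictly interior points = area - boundary/2 + 1 = 959; answer 959
Step 2: R1 = 959; w = 9; a(2) = -1*(47) + 2*(9) = -29; iterating: a(2)=-29, a(3)=123, a(4)=-181, a(5)=427, a(6)=-789, a(7)=1643, a(8)=-3221, a(9)=6507, a(10)=-12949, a(11)=25963, a(12)=-51861; answer -51861
Step 3: R2 = -51861; m = 51861; squarings mod 1972: 925^1=925, 925^2=1749, 925^4=429, 925^8=645, 925^16=1905, 925^32=545, 925^64=1225, 925^128=1905, 925^256=545, 925^512=1225, 925^1024=1905, 925^2048=545, 925^4096=1225, 925^8192=1905, 925^16384=545, 925^32768=1225; 925^51861 = 925^1 * 925^4 * 925^16 * 925^128 * 925^512 * 925^2048 * 925^16384 * 925^32768 = 453 (mod 1972); answer 453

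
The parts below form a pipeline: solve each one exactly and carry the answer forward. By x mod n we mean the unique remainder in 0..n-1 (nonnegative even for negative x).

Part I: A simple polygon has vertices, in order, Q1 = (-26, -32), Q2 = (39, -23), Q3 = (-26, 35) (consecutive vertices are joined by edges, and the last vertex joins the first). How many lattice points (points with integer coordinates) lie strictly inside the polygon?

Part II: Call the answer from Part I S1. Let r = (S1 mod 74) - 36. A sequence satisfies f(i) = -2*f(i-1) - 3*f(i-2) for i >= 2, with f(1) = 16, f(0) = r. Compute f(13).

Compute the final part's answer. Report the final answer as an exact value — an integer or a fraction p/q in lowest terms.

-51776

Part I: cross terms: (-26*-23 - 39*-32)=1846, (39*35 - -26*-23)=767, (-26*-32 - -26*35)=1742; twice the area = |4355| = 4355; area = 4355/2; boundary points = 1 + 1 + 67 = 69; strictly interior points = area - boundary/2 + 1 = 2144; answer 2144
Part II: S1 = 2144; r = 36; f(2) = -2*(16) - 3*(36) = -140; iterating: f(2)=-140, f(3)=232, f(4)=-44, f(5)=-608, f(6)=1348, f(7)=-872, f(8)=-2300, f(9)=7216, f(10)=-7532, f(11)=-6584, f(12)=35764, f(13)=-51776; answer -51776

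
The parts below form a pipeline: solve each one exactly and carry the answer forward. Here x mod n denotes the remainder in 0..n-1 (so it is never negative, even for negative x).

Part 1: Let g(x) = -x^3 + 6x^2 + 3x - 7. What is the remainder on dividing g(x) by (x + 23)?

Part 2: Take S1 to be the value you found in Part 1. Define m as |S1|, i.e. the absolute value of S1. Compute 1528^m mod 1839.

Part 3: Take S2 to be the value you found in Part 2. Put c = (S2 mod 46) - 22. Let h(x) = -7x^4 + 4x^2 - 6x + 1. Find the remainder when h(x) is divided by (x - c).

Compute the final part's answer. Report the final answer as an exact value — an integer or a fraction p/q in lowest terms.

-83

Part 1: remainder = value at the root: -1*(-23)^3 + 6*(-23)^2 + 3*(-23)^1 - 7 = (12167) + (3174) + (-69) + (-7) = 15265; answer 15265
Part 2: S1 = 15265; m = 15265; squarings mod 1839: 1528^1=1528, 1528^2=1093, 1528^4=1138, 1528^8=388, 1528^16=1585, 1528^32=151, 1528^64=733, 1528^128=301, 1528^256=490, 1528^512=1030, 1528^1024=1636, 1528^2048=751, 1528^4096=1267, 1528^8192=1681; 1528^15265 = 1528^1 * 1528^32 * 1528^128 * 1528^256 * 1528^512 * 1528^2048 * 1528^4096 * 1528^8192 = 1630 (mod 1839); answer 1630
Part 3: S2 = 1630; c = -2; remainder = value at the root: -7*(-2)^4 + 4*(-2)^2 - 6*(-2)^1 + 1 = (-112) + (16) + (12) + (1) = -83; answer -83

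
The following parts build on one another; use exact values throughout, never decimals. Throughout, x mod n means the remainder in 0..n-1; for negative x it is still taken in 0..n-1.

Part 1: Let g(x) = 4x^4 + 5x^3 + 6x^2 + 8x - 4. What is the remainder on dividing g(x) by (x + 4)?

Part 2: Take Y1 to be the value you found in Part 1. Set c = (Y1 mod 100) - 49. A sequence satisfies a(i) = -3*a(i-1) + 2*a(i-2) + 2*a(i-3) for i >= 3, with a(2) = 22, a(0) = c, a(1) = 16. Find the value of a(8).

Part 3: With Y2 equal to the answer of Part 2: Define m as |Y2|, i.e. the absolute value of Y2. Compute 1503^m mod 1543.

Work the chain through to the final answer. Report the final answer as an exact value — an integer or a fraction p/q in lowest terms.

1180

Part 1: remainder = value at the root: 4*(-4)^4 + 5*(-4)^3 + 6*(-4)^2 + 8*(-4)^1 - 4 = (1024) + (-320) + (96) + (-32) + (-4) = 764; answer 764
Part 2: Y1 = 764; c = 15; a(3) = -3*(22) + 2*(16) + 2*(15) = -4; iterating: a(3)=-4, a(4)=88, a(5)=-228, a(6)=852, a(7)=-2836, a(8)=9756; answer 9756
Part 3: Y2 = 9756; m = 9756; squarings mod 1543: 1503^1=1503, 1503^2=57, 1503^4=163, 1503^8=338, 1503^16=62, 1503^32=758, 1503^64=568, 1503^128=137, 1503^256=253, 1503^512=746, 1503^1024=1036, 1503^2048=911, 1503^4096=1330, 1503^8192=622; 1503^9756 = 1503^4 * 1503^8 * 1503^16 * 1503^512 * 1503^1024 * 1503^8192 = 1180 (mod 1543); answer 1180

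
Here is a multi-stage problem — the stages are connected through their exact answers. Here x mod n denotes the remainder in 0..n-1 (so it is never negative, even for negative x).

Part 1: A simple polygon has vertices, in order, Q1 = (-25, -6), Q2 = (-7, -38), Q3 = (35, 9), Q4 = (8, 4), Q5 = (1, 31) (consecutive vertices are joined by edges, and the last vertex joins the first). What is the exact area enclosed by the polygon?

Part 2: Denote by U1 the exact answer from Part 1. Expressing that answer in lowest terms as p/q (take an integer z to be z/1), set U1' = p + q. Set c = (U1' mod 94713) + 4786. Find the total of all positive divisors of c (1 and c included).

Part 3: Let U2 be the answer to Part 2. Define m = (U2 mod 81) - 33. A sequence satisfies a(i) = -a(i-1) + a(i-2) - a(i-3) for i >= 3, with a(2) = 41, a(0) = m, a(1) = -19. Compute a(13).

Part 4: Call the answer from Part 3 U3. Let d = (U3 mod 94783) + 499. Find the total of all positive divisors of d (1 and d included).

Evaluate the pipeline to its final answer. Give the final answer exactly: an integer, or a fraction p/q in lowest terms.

85158

Part 1: cross terms: (-25*-38 - -7*-6)=908, (-7*9 - 35*-38)=1267, (35*4 - 8*9)=68, (8*31 - 1*4)=244, (1*-6 - -25*31)=769; twice the area = |3256| = 3256; area = 1628; answer 1628
Part 2: U1 = 1628; threaded value p + q = 1629; c = 6415; 6415 = 5 * 1283; sigma = (1 + 5) * (1 + 1283) = 6 * 1284 = 7704; answer 7704
Part 3: U2 = 7704; m = -24; a(3) = -1*(41) + 1*(-19) - 1*(-24) = -36; iterating: a(3)=-36, a(4)=96, a(5)=-173, a(6)=305, a(7)=-574, a(8)=1052, a(9)=-1931, a(10)=3557, a(11)=-6540, a(12)=12028, a(13)=-22125; answer -22125
Part 4: U3 = -22125; d = 73157; 73157 = 7^2 * 1493; sigma = (1 + 7 + 49) * (1 + 1493) = 57 * 1494 = 85158; answer 85158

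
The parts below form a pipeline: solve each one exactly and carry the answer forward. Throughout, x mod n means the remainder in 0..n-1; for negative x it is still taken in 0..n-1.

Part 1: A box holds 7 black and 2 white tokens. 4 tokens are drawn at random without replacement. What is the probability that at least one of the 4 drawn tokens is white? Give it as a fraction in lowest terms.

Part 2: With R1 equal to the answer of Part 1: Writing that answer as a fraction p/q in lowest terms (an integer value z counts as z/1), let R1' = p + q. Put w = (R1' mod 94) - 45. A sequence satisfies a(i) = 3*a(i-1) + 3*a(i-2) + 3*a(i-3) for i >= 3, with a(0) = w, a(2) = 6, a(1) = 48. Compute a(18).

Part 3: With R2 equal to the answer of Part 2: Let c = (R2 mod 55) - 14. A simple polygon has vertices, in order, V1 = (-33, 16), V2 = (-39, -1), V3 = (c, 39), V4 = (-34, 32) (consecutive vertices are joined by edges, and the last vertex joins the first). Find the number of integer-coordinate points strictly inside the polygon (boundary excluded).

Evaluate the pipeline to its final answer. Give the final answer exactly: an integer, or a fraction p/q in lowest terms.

535

Part 1: total draws C(9,4) = 126; complement C(7,4) = 35; favorable 126 - 35 = 91; P = 13/18; answer 13/18
Part 2: R1 = 13/18; threaded value p + q = 31; w = -14; a(3) = 3*(6) + 3*(48) + 3*(-14) = 120; iterating: a(3)=120, a(4)=522, a(5)=1944, a(6)=7758, a(7)=30672, a(8)=121122, a(9)=478656, a(10)=1891350, a(11)=7473384, a(12)=29530170, a(13)=116684712, a(14)=461064798, a(15)=1821839040, a(16)=7198765650, a(17)=28445008464, a(18)=112396839462; answer 112396839462
Part 3: R2 = 112396839462; c = 3; cross terms: (-33*-1 - -39*16)=657, (-39*39 - 3*-1)=-1518, (3*32 - -34*39)=1422, (-34*16 - -33*32)=512; twice the area = |1073| = 1073; area = 1073/2; boundary points = 1 + 2 + 1 + 1 = 5; strictly interior points = area - boundary/2 + 1 = 535; answer 535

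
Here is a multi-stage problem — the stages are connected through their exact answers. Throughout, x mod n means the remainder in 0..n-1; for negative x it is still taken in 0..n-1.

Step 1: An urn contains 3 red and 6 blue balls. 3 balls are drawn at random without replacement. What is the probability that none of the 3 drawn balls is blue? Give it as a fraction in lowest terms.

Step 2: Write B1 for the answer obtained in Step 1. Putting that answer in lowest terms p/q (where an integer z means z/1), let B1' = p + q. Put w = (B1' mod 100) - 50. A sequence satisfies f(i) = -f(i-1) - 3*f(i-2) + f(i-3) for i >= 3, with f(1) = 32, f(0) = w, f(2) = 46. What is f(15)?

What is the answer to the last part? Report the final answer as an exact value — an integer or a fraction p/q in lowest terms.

118255

Step 1: total draws C(9,3) = 84; favorable C(3,3) = 1; P = 1/84; answer 1/84
Step 2: B1 = 1/84; threaded value p + q = 85; w = 35; f(3) = -1*(46) - 3*(32) + 1*(35) = -107; iterating: f(3)=-107, f(4)=1, f(5)=366, f(6)=-476, f(7)=-621, f(8)=2415, f(9)=-1028, f(10)=-6838, f(11)=12337, f(12)=7149, f(13)=-50998, f(14)=41888, f(15)=118255; answer 118255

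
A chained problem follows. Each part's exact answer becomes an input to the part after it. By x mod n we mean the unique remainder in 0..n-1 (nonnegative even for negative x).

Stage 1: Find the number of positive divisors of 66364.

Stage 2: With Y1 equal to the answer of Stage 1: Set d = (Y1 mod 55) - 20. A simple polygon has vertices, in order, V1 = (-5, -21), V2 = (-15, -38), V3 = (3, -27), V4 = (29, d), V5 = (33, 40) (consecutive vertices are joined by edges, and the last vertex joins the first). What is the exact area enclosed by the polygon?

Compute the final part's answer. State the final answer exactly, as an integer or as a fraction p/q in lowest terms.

1042

Stage 1: 66364 = 2^2 * 47 * 353; number of divisors = (2+1) * (1+1) * (1+1) = 12; answer 12
Stage 2: Y1 = 12; d = -8; cross terms: (-5*-38 - -15*-21)=-125, (-15*-27 - 3*-38)=519, (3*-8 - 29*-27)=759, (29*40 - 33*-8)=1424, (33*-21 - -5*40)=-493; twice the area = |2084| = 2084; area = 1042; answer 1042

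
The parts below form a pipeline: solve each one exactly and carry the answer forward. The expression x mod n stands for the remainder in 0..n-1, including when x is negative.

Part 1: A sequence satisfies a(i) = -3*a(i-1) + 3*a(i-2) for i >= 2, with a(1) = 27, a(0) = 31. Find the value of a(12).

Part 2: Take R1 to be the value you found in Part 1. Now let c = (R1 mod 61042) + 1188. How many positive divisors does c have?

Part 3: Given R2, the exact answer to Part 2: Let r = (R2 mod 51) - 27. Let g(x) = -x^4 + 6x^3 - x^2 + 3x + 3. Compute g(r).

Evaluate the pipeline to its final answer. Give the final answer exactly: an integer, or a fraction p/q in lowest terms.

-171890

Part 1: a(2) = -3*(27) + 3*(31) = 12; iterating: a(2)=12, a(3)=45, a(4)=-99, a(5)=432, a(6)=-1593, a(7)=6075, a(8)=-23004, a(9)=87237, a(10)=-330723, a(11)=1253880, a(12)=-4753809; answer -4753809
Part 2: R1 = -4753809; c = 8655; 8655 = 3 * 5 * 577; number of divisors = (1+1) * (1+1) * (1+1) = 8; answer 8
Part 3: R2 = 8; r = -19; -1*(-19)^4 + 6*(-19)^3 - 1*(-19)^2 + 3*(-19)^1 + 3 = (-130321) + (-41154) + (-361) + (-57) + (3) = -171890; answer -171890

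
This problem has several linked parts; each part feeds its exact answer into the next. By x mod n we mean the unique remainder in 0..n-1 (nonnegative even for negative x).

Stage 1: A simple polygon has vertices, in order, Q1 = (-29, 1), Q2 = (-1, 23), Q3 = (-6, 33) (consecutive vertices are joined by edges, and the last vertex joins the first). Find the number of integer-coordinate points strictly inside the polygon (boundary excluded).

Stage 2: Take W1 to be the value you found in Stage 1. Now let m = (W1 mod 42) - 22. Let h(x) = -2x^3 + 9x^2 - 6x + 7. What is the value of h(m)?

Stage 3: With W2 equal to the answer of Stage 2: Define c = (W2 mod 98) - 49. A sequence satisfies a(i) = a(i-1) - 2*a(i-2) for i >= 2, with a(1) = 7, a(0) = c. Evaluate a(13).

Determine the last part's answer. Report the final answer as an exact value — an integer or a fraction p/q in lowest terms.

3053

Stage 1: cross terms: (-29*23 - -1*1)=-666, (-1*33 - -6*23)=105, (-6*1 - -29*33)=951; twice the area = |390| = 390; area = 195; boundary points = 2 + 5 + 1 = 8; strictly interior points = area - boundary/2 + 1 = 192; answer 192
Stage 2: W1 = 192; m = 2; -2*(2)^3 + 9*(2)^2 - 6*(2)^1 + 7 = (-16) + (36) + (-12) + (7) = 15; answer 15
Stage 3: W2 = 15; c = -34; a(2) = 1*(7) - 2*(-34) = 75; iterating: a(2)=75, a(3)=61, a(4)=-89, a(5)=-211, a(6)=-33, a(7)=389, a(8)=455, a(9)=-323, a(10)=-1233, a(11)=-587, a(12)=1879, a(13)=3053; answer 3053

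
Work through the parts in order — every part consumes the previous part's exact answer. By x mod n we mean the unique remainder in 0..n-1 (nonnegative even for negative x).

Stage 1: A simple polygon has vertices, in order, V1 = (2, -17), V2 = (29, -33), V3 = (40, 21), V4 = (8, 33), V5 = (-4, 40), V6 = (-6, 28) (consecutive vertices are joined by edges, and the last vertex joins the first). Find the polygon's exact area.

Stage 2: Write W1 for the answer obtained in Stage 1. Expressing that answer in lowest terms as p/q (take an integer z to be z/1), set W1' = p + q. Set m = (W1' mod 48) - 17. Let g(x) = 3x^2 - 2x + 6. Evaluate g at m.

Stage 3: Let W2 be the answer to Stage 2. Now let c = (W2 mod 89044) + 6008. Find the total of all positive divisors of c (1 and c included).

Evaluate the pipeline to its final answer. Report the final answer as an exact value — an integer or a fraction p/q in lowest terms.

6548

Stage 1: cross terms: (2*-33 - 29*-17)=427, (29*21 - 40*-33)=1929, (40*33 - 8*21)=1152, (8*40 - -4*33)=452, (-4*28 - -6*40)=128, (-6*-17 - 2*28)=46; twice the area = |4134| = 4134; area = 2067; answer 2067
Stage 2: W1 = 2067; threaded value p + q = 2068; m = -13; 3*(-13)^2 - 2*(-13)^1 + 6 = (507) + (26) + (6) = 539; answer 539
Stage 3: W2 = 539; c = 6547; 6547 is prime, so its only divisors are 1 and 6547; sigma = 1 + 6547 = 6548; answer 6548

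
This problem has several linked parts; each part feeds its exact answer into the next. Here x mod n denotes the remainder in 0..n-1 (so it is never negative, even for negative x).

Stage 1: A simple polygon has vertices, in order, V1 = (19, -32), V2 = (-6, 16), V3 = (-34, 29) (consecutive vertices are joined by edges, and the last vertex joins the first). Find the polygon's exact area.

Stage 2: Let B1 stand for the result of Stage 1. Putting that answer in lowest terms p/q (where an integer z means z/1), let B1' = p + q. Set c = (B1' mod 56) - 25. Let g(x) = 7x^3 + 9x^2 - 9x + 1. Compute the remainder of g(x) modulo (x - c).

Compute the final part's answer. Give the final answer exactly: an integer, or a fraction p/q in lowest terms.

-10691

Stage 1: cross terms: (19*16 - -6*-32)=112, (-6*29 - -34*16)=370, (-34*-32 - 19*29)=537; twice the area = |1019| = 1019; area = 1019/2; answer 1019/2
Stage 2: B1 = 1019/2; threaded value p + q = 1021; c = -12; remainder = value at the root: 7*(-12)^3 + 9*(-12)^2 - 9*(-12)^1 + 1 = (-12096) + (1296) + (108) + (1) = -10691; answer -10691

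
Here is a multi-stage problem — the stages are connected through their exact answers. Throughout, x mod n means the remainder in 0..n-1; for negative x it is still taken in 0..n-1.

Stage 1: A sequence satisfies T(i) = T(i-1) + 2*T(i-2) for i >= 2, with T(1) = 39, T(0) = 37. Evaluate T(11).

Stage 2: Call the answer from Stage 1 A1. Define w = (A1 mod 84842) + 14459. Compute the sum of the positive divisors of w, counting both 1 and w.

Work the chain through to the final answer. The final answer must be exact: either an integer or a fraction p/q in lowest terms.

Stage 1: T(2) = 1*(39) + 2*(37) = 113; iterating: T(2)=113, T(3)=191, T(4)=417, T(5)=799, T(6)=1633, T(7)=3231, T(8)=6497, T(9)=12959, T(10)=25953, T(11)=51871; answer 51871
Stage 2: A1 = 51871; w = 66330; 66330 = 2 * 3^2 * 5 * 11 * 67; sigma = (1 + 2) * (1 + 3 + 9) * (1 + 5) * (1 + 11) * (1 + 67) = 3 * 13 * 6 * 12 * 68 = 190944; answer 190944

190944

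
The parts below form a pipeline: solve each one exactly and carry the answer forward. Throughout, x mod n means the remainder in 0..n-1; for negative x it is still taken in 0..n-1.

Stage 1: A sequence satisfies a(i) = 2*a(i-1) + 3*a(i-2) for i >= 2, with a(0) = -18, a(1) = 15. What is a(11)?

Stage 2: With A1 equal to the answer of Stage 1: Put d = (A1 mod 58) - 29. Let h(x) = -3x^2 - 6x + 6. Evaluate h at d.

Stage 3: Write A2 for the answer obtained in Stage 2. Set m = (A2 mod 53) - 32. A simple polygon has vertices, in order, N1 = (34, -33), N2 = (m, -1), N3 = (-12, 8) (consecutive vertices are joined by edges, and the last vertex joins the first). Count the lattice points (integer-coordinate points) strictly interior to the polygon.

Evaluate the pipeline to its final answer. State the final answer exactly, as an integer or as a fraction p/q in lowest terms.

Stage 1: a(2) = 2*(15) + 3*(-18) = -24; iterating: a(2)=-24, a(3)=-3, a(4)=-78, a(5)=-165, a(6)=-564, a(7)=-1623, a(8)=-4938, a(9)=-14745, a(10)=-44304, a(11)=-132843; answer -132843
Stage 2: A1 = -132843; d = 6; -3*(6)^2 - 6*(6)^1 + 6 = (-108) + (-36) + (6) = -138; answer -138
Stage 3: A2 = -138; m = -11; cross terms: (34*-1 - -11*-33)=-397, (-11*8 - -12*-1)=-100, (-12*-33 - 34*8)=124; twice the area = |-373| = 373; area = 373/2; boundary points = 1 + 1 + 1 = 3; strictly interior points = area - boundary/2 + 1 = 186; answer 186

186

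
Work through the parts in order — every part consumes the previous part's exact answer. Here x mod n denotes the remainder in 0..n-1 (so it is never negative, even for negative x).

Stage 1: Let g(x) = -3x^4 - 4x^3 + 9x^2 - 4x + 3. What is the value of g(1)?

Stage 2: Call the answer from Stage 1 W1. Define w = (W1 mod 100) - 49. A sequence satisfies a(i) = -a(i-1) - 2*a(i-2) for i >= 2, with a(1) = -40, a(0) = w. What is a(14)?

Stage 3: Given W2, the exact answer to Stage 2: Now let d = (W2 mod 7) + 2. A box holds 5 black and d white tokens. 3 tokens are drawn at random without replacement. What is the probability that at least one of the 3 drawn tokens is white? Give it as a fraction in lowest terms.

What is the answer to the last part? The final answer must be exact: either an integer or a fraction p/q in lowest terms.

Stage 1: -3*(1)^4 - 4*(1)^3 + 9*(1)^2 - 4*(1)^1 + 3 = (-3) + (-4) + (9) + (-4) + (3) = 1; answer 1
Stage 2: W1 = 1; w = -48; a(2) = -1*(-40) - 2*(-48) = 136; iterating: a(2)=136, a(3)=-56, a(4)=-216, a(5)=328, a(6)=104, a(7)=-760, a(8)=552, a(9)=968, a(10)=-2072, a(11)=136, a(12)=4008, a(13)=-4280, a(14)=-3736; answer -3736
Stage 3: W2 = -3736; d = 4; total draws C(9,3) = 84; complement C(5,3) = 10; favorable 84 - 10 = 74; P = 37/42; answer 37/42

37/42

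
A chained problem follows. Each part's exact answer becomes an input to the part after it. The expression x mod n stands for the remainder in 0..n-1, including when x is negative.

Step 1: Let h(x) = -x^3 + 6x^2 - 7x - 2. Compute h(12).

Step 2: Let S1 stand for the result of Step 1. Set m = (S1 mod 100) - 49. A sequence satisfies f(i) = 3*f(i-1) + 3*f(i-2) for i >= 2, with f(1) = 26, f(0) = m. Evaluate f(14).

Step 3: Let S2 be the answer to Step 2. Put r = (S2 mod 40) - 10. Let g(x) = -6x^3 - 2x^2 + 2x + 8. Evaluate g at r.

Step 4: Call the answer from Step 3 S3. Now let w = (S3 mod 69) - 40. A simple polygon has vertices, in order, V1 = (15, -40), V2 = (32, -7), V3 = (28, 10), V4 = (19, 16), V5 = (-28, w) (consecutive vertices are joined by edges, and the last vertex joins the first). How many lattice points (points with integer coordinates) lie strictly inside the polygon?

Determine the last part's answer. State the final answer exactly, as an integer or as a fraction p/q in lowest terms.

Step 1: -1*(12)^3 + 6*(12)^2 - 7*(12)^1 - 2 = (-1728) + (864) + (-84) + (-2) = -950; answer -950
Step 2: S1 = -950; m = 1; f(2) = 3*(26) + 3*(1) = 81; iterating: f(2)=81, f(3)=321, f(4)=1206, f(5)=4581, f(6)=17361, f(7)=65826, f(8)=249561, f(9)=946161, f(10)=3587166, f(11)=13599981, f(12)=51561441, f(13)=195484266, f(14)=741137121; answer 741137121
Step 3: S2 = 741137121; r = -9; -6*(-9)^3 - 2*(-9)^2 + 2*(-9)^1 + 8 = (4374) + (-162) + (-18) + (8) = 4202; answer 4202
Step 4: S3 = 4202; w = 22; cross terms: (15*-7 - 32*-40)=1175, (32*10 - 28*-7)=516, (28*16 - 19*10)=258, (19*22 - -28*16)=866, (-28*-40 - 15*22)=790; twice the area = |3605| = 3605; area = 3605/2; boundary points = 1 + 1 + 3 + 1 + 1 = 7; strictly interior points = area - boundary/2 + 1 = 1800; answer 1800

1800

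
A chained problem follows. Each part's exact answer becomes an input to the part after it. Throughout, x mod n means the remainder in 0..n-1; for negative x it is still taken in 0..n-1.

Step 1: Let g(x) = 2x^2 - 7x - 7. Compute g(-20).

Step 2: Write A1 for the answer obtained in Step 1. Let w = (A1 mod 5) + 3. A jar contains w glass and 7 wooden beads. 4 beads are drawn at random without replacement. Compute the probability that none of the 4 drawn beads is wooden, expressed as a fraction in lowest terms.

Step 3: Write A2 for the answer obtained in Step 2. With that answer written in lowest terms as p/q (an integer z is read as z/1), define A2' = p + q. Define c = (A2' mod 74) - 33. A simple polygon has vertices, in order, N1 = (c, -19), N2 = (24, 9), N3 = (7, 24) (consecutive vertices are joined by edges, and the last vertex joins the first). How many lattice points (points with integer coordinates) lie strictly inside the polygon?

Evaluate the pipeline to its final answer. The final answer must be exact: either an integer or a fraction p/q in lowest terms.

125

Step 1: 2*(-20)^2 - 7*(-20)^1 - 7 = (800) + (140) + (-7) = 933; answer 933
Step 2: A1 = 933; w = 6; total draws C(13,4) = 715; favorable C(6,4) = 15; P = 3/143; answer 3/143
Step 3: A2 = 3/143; threaded value p + q = 146; c = 39; cross terms: (39*9 - 24*-19)=807, (24*24 - 7*9)=513, (7*-19 - 39*24)=-1069; twice the area = |251| = 251; area = 251/2; boundary points = 1 + 1 + 1 = 3; strictly interior points = area - boundary/2 + 1 = 125; answer 125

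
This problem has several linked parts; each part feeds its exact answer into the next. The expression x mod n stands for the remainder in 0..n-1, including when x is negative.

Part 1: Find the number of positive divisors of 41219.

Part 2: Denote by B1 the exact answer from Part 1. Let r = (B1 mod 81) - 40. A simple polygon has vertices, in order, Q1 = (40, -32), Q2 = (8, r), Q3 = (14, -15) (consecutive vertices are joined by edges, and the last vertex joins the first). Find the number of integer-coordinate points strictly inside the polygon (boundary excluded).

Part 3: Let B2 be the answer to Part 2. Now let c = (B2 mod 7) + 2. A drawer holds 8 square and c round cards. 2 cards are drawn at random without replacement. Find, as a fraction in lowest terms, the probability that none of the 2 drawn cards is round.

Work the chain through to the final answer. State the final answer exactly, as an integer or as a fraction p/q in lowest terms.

7/30

Part 1: 41219 = 47 * 877; number of divisors = (1+1) * (1+1) = 4; answer 4
Part 2: B1 = 4; r = -36; cross terms: (40*-36 - 8*-32)=-1184, (8*-15 - 14*-36)=384, (14*-32 - 40*-15)=152; twice the area = |-648| = 648; area = 324; boundary points = 4 + 3 + 1 = 8; strictly interior points = area - boundary/2 + 1 = 321; answer 321
Part 3: B2 = 321; c = 8; total draws C(16,2) = 120; favorable C(8,2) = 28; P = 7/30; answer 7/30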